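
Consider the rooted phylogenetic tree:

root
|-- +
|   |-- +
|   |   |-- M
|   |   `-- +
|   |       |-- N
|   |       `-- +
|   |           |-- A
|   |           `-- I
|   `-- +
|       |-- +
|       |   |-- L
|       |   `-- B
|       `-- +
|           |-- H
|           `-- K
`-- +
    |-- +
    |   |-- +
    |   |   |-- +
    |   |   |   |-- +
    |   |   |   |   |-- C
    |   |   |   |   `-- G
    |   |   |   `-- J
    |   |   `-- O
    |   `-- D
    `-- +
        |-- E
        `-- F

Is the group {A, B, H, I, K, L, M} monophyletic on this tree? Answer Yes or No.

The MRCA of the listed taxa subtends ((M,(N,(A,I))),((L,B),(H,K))).
That clade also contains N, which is not in the proposed group, so the group is not monophyletic.

No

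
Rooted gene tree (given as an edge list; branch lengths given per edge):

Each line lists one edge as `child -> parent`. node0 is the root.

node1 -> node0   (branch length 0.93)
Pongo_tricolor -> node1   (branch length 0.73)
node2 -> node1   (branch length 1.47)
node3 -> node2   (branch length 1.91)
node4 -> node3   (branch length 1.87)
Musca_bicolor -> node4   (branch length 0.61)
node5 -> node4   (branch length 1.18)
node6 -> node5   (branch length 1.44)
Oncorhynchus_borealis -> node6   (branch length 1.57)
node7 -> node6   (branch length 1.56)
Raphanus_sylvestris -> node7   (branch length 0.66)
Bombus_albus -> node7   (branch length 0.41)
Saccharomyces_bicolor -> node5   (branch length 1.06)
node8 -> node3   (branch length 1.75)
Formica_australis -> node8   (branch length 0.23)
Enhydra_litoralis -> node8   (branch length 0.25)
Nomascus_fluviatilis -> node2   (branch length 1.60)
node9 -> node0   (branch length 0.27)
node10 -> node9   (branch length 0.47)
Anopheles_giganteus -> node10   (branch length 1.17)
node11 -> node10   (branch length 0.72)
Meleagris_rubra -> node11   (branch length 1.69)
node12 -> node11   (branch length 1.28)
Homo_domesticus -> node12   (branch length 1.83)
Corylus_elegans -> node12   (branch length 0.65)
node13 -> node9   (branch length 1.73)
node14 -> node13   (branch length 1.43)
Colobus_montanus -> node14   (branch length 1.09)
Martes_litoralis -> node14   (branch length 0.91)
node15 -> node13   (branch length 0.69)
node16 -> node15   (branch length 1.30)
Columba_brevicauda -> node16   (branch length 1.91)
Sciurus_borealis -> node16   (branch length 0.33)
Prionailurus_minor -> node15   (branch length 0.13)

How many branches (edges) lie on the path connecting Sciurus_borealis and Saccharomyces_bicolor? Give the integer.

11

The MRCA of Sciurus_borealis and Saccharomyces_bicolor is the root of the tree.
From Sciurus_borealis up to that node: 5 branches. From Saccharomyces_bicolor up to the same node: 6 branches. Total: 5 + 6 = 11.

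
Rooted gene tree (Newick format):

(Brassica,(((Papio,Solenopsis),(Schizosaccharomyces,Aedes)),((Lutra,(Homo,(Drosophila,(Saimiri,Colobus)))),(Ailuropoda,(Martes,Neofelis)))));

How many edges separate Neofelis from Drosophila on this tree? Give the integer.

The MRCA of Neofelis and Drosophila is the node subtending ((Lutra,(Homo,(Drosophila,(Saimiri,Colobus)))),(Ailuropoda,(Martes,Neofelis))).
From Neofelis up to that node: 3 branches. From Drosophila up to the same node: 4 branches. Total: 3 + 4 = 7.

7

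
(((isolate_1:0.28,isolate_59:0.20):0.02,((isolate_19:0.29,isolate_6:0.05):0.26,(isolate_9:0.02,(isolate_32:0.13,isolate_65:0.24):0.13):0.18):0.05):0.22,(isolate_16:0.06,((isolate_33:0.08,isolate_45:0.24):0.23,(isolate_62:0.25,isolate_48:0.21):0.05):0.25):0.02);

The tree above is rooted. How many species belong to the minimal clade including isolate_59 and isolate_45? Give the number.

12

The MRCA of isolate_59 and isolate_45 is the root, so the clade is the entire tree.
That clade contains 12 terminal taxa: isolate_1, isolate_16, isolate_19, isolate_32, isolate_33, isolate_45, isolate_48, isolate_59, isolate_6, isolate_62, isolate_65, isolate_9.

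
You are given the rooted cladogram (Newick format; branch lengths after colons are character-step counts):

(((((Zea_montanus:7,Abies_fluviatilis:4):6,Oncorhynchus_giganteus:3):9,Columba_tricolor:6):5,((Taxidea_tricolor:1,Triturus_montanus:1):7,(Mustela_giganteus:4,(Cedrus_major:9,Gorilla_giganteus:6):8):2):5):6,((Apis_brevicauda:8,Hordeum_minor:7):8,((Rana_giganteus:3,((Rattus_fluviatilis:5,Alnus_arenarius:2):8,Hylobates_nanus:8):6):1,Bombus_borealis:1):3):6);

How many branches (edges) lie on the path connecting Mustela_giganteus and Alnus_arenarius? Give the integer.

10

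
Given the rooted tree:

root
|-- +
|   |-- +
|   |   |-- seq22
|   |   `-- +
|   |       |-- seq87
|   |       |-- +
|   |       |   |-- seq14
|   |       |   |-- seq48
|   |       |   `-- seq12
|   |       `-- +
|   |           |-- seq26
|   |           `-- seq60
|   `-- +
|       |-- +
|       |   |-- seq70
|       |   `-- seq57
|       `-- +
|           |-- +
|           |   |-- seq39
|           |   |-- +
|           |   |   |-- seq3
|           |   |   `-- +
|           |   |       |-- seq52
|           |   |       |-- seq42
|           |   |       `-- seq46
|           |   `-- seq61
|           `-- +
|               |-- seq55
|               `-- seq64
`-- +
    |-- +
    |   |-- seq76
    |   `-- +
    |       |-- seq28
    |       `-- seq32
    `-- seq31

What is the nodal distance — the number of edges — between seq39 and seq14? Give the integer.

The MRCA of seq39 and seq14 is the node subtending ((seq22,(seq87,(seq14,seq48,seq12),(seq26,seq60))),((seq70,seq57),((seq39,(seq3,(seq52,seq42,seq46)),seq61),(seq55,seq64)))).
From seq39 up to that node: 4 branches. From seq14 up to the same node: 4 branches. Total: 4 + 4 = 8.

8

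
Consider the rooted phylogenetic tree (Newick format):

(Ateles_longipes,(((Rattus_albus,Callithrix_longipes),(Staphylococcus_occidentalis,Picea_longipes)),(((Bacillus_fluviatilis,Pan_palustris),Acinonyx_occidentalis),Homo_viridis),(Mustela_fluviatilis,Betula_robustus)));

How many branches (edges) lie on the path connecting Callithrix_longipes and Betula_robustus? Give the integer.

5

The MRCA of Callithrix_longipes and Betula_robustus is the node subtending (((Rattus_albus,Callithrix_longipes),(Staphylococcus_occidentalis,Picea_longipes)),(((Bacillus_fluviatilis,Pan_palustris),Acinonyx_occidentalis),Homo_viridis),(Mustela_fluviatilis,Betula_robustus)).
From Callithrix_longipes up to that node: 3 branches. From Betula_robustus up to the same node: 2 branches. Total: 3 + 2 = 5.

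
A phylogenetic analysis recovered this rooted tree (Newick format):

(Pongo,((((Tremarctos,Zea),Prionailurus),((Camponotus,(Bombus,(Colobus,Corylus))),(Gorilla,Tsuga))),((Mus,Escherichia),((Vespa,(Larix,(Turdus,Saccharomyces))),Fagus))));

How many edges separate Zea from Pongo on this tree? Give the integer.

6

The MRCA of Zea and Pongo is the root of the tree.
From Zea up to that node: 5 branches. From Pongo up to the same node: 1 branch. Total: 5 + 1 = 6.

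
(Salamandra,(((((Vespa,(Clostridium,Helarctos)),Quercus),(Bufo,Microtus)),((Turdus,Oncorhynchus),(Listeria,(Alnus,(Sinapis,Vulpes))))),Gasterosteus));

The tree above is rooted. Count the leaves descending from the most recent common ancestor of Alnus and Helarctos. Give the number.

12

The MRCA of Alnus and Helarctos is the node subtending ((((Vespa,(Clostridium,Helarctos)),Quercus),(Bufo,Microtus)),((Turdus,Oncorhynchus),(Listeria,(Alnus,(Sinapis,Vulpes))))).
That clade contains 12 terminal taxa: Alnus, Bufo, Clostridium, Helarctos, Listeria, Microtus, Oncorhynchus, Quercus, Sinapis, Turdus, Vespa, Vulpes.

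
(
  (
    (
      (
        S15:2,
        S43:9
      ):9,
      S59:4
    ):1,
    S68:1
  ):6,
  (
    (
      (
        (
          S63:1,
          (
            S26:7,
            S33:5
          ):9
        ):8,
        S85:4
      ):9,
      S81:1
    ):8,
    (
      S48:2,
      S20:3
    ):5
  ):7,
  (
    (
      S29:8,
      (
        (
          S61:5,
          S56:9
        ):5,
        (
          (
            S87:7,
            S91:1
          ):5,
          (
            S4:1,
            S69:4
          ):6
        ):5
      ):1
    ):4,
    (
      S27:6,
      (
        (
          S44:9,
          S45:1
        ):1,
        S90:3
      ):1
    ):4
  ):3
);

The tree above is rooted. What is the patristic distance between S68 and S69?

30

The path runs S68 → … → MRCA → … → S69; the MRCA is the root of the tree.
Branch lengths along that path: 1 + 6 + 3 + 4 + 1 + 5 + 6 + 4 = 30.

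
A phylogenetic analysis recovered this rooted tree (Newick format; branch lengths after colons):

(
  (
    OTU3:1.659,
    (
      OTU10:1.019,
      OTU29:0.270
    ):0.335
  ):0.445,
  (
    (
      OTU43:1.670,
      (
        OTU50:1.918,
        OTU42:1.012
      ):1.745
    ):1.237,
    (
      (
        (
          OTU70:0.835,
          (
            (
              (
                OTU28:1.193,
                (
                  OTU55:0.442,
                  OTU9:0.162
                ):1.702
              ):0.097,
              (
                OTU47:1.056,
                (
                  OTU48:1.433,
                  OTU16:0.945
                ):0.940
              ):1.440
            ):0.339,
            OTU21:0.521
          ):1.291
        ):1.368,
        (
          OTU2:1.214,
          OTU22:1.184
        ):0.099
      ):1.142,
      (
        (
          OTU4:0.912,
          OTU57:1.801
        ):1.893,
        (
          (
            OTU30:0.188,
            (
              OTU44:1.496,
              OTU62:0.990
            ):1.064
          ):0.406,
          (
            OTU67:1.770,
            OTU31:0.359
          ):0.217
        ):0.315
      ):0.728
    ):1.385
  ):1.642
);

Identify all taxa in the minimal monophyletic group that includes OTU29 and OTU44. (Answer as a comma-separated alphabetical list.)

Tracing OTU29: it sits inside (OTU10,OTU29).
Tracing OTU44: it sits inside (OTU44,OTU62).
The smallest clade enclosing both is the whole tree (their MRCA is the root), so the answer is all 23 tips in alphabetical order.

OTU10, OTU16, OTU2, OTU21, OTU22, OTU28, OTU29, OTU3, OTU30, OTU31, OTU4, OTU42, OTU43, OTU44, OTU47, OTU48, OTU50, OTU55, OTU57, OTU62, OTU67, OTU70, OTU9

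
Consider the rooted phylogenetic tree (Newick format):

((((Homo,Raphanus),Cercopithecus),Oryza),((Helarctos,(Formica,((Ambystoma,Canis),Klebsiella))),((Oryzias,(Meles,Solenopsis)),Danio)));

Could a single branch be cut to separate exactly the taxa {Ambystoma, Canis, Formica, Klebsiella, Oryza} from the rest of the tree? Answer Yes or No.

No

The MRCA of the listed taxa is the root, so the smallest clade containing them is the whole tree.
That clade also contains Cercopithecus, Danio, Helarctos, Homo, Meles, Oryzias, Raphanus, Solenopsis, which are not in the proposed group, so the group is not monophyletic.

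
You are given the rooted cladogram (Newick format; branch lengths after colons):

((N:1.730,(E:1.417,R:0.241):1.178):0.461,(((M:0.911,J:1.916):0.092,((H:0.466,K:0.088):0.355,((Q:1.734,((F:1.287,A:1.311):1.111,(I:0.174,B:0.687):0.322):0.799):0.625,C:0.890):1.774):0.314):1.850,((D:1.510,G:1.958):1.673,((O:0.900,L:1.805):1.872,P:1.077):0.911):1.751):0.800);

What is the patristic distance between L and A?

The path runs L → … → MRCA → … → A; the MRCA is the node subtending (((M,J),((H,K),((Q,((F,A),(I,B))),C))),((D,G),((O,L),P))).
Branch lengths along that path: 1.805 + 1.872 + 0.911 + 1.751 + 1.850 + 0.314 + 1.774 + 0.625 + 0.799 + 1.111 + 1.311 = 14.123.

14.123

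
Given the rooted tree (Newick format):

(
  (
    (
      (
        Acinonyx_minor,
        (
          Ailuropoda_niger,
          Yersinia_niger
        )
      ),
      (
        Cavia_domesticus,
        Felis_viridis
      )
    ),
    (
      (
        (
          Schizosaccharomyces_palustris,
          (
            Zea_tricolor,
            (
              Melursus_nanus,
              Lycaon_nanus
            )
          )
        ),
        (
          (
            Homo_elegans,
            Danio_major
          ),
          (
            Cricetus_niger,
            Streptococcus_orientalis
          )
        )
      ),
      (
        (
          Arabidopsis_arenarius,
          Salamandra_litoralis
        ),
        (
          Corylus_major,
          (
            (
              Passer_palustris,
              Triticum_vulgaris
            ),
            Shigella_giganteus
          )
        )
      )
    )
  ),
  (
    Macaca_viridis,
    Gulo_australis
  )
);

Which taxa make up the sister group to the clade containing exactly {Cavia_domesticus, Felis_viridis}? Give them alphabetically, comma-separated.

The clade containing exactly {Cavia_domesticus, Felis_viridis} attaches to the tree at the node subtending ((Acinonyx_minor,(Ailuropoda_niger,Yersinia_niger)),(Cavia_domesticus,Felis_viridis)).
The other lineage descending from that same node — the sister group — is (Acinonyx_minor,(Ailuropoda_niger,Yersinia_niger)); its 3 tips in alphabetical order are the answer.

Acinonyx_minor, Ailuropoda_niger, Yersinia_niger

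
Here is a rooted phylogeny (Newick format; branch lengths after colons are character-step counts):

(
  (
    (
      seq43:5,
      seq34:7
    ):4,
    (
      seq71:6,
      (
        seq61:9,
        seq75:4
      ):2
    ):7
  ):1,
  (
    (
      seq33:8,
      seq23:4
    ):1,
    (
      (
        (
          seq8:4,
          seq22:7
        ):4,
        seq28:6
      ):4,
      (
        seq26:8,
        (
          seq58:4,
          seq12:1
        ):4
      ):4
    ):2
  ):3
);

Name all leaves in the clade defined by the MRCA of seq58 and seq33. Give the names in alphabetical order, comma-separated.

seq12, seq22, seq23, seq26, seq28, seq33, seq58, seq8

Tracing seq58: it sits inside (seq58,seq12).
Tracing seq33: it sits inside (seq33,seq23).
The smallest clade enclosing both is ((seq33,seq23),(((seq8,seq22),seq28),(seq26,(seq58,seq12)))); the answer is its 8 terminal taxa in alphabetical order.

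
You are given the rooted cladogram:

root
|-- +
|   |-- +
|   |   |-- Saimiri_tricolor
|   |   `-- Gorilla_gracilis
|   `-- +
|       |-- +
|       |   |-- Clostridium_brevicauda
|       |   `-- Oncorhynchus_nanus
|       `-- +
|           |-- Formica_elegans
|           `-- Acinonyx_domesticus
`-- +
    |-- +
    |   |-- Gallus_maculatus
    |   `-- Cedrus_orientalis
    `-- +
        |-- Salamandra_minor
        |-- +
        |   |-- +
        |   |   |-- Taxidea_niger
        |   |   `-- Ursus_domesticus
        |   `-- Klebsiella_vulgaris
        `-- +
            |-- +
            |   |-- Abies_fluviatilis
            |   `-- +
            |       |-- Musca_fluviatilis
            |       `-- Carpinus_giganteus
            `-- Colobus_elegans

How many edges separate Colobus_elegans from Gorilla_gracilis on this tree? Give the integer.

The MRCA of Colobus_elegans and Gorilla_gracilis is the root of the tree.
From Colobus_elegans up to that node: 4 branches. From Gorilla_gracilis up to the same node: 3 branches. Total: 4 + 3 = 7.

7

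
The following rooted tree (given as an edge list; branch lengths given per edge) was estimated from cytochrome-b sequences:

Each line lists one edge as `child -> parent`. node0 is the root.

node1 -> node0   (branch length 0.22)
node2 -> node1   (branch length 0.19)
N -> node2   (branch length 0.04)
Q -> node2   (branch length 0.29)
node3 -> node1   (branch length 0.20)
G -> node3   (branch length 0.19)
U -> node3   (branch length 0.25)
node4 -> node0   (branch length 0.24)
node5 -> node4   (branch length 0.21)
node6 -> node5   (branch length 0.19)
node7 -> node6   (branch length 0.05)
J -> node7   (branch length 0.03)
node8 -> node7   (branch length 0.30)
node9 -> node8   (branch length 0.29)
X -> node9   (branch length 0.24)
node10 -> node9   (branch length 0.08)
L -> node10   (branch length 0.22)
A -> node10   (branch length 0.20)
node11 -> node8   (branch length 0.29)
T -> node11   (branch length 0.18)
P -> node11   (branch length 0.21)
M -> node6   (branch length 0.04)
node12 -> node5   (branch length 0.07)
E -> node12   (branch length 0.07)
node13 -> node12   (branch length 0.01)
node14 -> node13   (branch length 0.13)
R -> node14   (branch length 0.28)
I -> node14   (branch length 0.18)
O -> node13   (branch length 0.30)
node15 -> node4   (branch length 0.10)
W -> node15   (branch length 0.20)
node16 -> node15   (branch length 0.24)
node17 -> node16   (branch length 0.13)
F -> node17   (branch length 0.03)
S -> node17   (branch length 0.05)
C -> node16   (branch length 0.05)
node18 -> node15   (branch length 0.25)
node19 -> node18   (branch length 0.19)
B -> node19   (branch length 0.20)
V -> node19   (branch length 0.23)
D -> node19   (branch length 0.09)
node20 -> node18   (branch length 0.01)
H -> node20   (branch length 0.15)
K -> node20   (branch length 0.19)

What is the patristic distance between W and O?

The path runs W → … → MRCA → … → O; the MRCA is the node subtending ((((J,((X,(L,A)),(T,P))),M),(E,((R,I),O))),(W,((F,S),C),((B,V,D),(H,K)))).
Branch lengths along that path: 0.20 + 0.10 + 0.21 + 0.07 + 0.01 + 0.30 = 0.89.

0.89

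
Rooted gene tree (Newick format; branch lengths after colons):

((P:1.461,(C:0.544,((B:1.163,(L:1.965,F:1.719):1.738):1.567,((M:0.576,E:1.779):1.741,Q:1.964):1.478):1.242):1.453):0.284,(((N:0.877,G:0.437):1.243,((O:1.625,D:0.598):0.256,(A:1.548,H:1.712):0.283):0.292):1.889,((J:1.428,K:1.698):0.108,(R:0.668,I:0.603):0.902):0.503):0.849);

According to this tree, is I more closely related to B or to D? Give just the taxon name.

D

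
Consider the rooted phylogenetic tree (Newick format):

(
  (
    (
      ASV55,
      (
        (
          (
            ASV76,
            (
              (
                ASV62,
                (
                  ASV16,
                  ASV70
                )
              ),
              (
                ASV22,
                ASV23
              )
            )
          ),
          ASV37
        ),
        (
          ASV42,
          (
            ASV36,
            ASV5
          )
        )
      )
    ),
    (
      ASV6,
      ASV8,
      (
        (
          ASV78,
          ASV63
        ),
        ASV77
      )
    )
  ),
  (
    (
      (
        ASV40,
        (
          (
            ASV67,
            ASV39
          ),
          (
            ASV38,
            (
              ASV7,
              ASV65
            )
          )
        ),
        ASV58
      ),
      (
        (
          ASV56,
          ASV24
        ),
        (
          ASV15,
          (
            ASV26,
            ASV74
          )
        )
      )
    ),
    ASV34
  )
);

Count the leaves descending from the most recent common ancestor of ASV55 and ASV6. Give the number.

The MRCA of ASV55 and ASV6 is the node subtending ((ASV55,(((ASV76,((ASV62,(ASV16,ASV70)),(ASV22,ASV23))),ASV37),(ASV42,(ASV36,ASV5)))),(ASV6,ASV8,((ASV78,ASV63),ASV77))).
That clade contains 16 terminal taxa: ASV16, ASV22, ASV23, ASV36, ASV37, ASV42, ASV5, ASV55, ASV6, ASV62, ASV63, ASV70, ASV76, ASV77, ASV78, ASV8.

16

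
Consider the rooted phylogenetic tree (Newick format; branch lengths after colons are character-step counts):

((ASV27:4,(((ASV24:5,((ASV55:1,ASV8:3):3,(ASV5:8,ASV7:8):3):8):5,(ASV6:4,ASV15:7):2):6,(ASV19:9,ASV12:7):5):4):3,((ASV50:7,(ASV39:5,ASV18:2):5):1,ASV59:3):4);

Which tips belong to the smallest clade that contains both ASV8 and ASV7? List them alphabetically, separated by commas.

Tracing ASV8: it sits inside (ASV55,ASV8).
Tracing ASV7: it sits inside (ASV5,ASV7).
The smallest clade enclosing both is ((ASV55,ASV8),(ASV5,ASV7)); the answer is its 4 terminal taxa in alphabetical order.

ASV5, ASV55, ASV7, ASV8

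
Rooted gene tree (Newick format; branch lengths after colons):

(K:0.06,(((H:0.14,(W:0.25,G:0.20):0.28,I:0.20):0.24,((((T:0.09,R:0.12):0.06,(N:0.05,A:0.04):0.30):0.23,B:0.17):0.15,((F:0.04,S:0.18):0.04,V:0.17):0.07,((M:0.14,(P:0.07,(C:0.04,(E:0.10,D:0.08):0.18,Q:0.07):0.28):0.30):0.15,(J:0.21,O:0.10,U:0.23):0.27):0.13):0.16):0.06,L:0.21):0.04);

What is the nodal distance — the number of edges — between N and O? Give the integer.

The MRCA of N and O is the node subtending ((((T,R),(N,A)),B),((F,S),V),((M,(P,(C,(E,D),Q))),(J,O,U))).
From N up to that node: 4 branches. From O up to the same node: 3 branches. Total: 4 + 3 = 7.

7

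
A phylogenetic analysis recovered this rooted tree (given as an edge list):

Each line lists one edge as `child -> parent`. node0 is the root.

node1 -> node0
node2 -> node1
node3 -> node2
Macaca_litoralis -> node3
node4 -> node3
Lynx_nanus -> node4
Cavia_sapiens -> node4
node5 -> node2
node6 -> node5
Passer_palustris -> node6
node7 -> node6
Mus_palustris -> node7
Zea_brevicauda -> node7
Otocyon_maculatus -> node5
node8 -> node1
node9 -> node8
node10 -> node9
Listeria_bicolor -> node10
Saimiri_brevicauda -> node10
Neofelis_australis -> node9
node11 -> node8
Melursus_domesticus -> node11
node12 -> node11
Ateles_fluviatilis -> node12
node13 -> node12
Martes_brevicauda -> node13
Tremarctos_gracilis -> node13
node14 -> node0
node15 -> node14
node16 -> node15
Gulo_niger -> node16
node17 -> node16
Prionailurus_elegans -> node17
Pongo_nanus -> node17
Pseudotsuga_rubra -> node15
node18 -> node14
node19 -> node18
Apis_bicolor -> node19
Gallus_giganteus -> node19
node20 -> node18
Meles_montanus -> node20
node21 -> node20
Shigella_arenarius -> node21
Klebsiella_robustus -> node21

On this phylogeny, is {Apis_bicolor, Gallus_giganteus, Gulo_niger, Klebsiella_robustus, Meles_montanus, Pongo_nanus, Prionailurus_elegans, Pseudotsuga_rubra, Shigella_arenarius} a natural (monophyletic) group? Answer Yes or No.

Yes

The most recent common ancestor of these taxa subtends (((Gulo_niger,(Prionailurus_elegans,Pongo_nanus)),Pseudotsuga_rubra),((Apis_bicolor,Gallus_giganteus),(Meles_montanus,(Shigella_arenarius,Klebsiella_robustus)))).
That clade has exactly 9 tips — every listed taxon and nothing else — so the group is monophyletic.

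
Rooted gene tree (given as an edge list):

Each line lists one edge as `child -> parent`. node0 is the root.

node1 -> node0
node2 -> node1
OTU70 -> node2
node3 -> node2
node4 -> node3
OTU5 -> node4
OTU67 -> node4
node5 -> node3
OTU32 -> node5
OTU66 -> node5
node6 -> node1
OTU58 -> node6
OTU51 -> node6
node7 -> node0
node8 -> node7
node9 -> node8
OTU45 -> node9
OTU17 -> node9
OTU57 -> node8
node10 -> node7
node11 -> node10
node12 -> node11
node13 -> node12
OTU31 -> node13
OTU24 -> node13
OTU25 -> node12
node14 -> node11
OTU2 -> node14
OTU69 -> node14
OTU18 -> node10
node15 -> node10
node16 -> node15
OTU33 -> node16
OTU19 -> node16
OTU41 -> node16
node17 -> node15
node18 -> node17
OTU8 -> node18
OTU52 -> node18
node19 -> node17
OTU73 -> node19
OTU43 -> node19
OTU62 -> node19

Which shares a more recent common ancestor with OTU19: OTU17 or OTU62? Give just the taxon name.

OTU62

The MRCA of OTU19 and OTU62 subtends ((OTU33,OTU19,OTU41),((OTU8,OTU52),(OTU73,OTU43,OTU62))) (8 taxa).
The MRCA of OTU19 and OTU17 subtends (((OTU45,OTU17),OTU57),((((OTU31,OTU24),OTU25),(OTU2,OTU69)),OTU18,((OTU33,OTU19,OTU41),((OTU8,OTU52),(OTU73,OTU43,OTU62))))) (17 taxa).
The first is nested inside the second, so OTU19 shares a more recent common ancestor with OTU62.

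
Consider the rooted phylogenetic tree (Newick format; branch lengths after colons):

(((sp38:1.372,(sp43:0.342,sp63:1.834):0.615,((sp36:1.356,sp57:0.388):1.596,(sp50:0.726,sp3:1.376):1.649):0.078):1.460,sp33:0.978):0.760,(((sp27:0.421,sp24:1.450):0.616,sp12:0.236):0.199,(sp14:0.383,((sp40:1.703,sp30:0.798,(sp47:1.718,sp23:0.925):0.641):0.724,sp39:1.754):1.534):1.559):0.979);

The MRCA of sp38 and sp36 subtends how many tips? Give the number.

7

The MRCA of sp38 and sp36 is the node subtending (sp38,(sp43,sp63),((sp36,sp57),(sp50,sp3))).
That clade contains 7 terminal taxa: sp3, sp36, sp38, sp43, sp50, sp57, sp63.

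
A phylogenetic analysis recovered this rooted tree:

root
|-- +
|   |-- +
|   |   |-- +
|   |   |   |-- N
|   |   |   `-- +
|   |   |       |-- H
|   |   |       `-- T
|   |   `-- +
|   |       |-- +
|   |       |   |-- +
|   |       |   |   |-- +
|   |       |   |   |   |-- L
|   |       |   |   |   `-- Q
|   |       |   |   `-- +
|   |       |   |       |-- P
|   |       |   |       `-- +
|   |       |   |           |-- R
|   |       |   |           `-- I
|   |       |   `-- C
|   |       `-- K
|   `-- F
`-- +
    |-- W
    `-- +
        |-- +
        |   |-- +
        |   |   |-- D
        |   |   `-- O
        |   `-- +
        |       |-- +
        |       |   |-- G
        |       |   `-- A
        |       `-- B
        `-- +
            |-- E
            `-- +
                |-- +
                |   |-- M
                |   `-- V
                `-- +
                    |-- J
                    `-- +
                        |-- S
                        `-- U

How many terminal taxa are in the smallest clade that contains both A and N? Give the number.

23

The MRCA of A and N is the root, so the clade is the entire tree.
That clade contains 23 terminal taxa: A, B, C, D, E, F, G, H, I, J, K, L, M, N, O, P, Q, R, S, T, U, V, W.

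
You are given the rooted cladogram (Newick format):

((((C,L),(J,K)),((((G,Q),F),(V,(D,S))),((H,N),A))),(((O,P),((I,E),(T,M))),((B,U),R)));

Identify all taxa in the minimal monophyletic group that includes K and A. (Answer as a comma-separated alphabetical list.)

A, C, D, F, G, H, J, K, L, N, Q, S, V

Tracing K: it sits inside (J,K).
Tracing A: it sits inside ((H,N),A).
The smallest clade enclosing both is (((C,L),(J,K)),((((G,Q),F),(V,(D,S))),((H,N),A))); the answer is its 13 terminal taxa in alphabetical order.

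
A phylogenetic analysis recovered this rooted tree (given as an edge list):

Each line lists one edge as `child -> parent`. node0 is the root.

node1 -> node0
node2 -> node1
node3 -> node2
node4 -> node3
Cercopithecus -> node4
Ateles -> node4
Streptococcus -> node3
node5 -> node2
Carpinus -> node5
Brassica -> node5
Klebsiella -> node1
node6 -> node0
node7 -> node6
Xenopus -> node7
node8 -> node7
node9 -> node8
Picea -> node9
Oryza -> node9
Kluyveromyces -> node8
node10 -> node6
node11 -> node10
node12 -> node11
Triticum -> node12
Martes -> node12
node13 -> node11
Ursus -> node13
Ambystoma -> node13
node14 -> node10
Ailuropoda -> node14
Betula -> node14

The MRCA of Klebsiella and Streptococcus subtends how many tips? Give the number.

The MRCA of Klebsiella and Streptococcus is the node subtending ((((Cercopithecus,Ateles),Streptococcus),(Carpinus,Brassica)),Klebsiella).
That clade contains 6 terminal taxa: Ateles, Brassica, Carpinus, Cercopithecus, Klebsiella, Streptococcus.

6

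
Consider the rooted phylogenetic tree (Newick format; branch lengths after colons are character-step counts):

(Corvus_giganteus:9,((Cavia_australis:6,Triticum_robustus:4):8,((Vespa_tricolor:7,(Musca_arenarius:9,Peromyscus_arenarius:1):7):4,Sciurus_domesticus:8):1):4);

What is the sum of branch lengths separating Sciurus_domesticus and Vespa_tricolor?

The path runs Sciurus_domesticus → … → MRCA → … → Vespa_tricolor; the MRCA is the node subtending ((Vespa_tricolor,(Musca_arenarius,Peromyscus_arenarius)),Sciurus_domesticus).
Branch lengths along that path: 8 + 4 + 7 = 19.

19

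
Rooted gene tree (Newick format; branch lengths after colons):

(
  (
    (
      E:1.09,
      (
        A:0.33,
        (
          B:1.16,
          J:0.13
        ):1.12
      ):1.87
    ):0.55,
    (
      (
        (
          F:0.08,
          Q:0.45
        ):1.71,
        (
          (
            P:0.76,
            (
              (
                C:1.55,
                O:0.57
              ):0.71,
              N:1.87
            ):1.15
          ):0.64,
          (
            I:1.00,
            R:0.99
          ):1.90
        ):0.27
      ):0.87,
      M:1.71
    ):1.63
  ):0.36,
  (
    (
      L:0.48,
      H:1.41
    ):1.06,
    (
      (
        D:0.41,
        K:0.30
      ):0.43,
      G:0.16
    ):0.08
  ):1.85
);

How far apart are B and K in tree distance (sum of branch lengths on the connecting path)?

7.72

The path runs B → … → MRCA → … → K; the MRCA is the root of the tree.
Branch lengths along that path: 1.16 + 1.12 + 1.87 + 0.55 + 0.36 + 1.85 + 0.08 + 0.43 + 0.30 = 7.72.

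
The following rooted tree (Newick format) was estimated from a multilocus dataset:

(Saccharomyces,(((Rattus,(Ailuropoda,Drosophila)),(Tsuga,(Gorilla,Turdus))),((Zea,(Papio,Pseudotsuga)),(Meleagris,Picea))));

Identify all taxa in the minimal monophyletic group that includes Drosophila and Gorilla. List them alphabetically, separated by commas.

Tracing Drosophila: it sits inside (Ailuropoda,Drosophila).
Tracing Gorilla: it sits inside (Gorilla,Turdus).
The smallest clade enclosing both is ((Rattus,(Ailuropoda,Drosophila)),(Tsuga,(Gorilla,Turdus))); the answer is its 6 terminal taxa in alphabetical order.

Ailuropoda, Drosophila, Gorilla, Rattus, Tsuga, Turdus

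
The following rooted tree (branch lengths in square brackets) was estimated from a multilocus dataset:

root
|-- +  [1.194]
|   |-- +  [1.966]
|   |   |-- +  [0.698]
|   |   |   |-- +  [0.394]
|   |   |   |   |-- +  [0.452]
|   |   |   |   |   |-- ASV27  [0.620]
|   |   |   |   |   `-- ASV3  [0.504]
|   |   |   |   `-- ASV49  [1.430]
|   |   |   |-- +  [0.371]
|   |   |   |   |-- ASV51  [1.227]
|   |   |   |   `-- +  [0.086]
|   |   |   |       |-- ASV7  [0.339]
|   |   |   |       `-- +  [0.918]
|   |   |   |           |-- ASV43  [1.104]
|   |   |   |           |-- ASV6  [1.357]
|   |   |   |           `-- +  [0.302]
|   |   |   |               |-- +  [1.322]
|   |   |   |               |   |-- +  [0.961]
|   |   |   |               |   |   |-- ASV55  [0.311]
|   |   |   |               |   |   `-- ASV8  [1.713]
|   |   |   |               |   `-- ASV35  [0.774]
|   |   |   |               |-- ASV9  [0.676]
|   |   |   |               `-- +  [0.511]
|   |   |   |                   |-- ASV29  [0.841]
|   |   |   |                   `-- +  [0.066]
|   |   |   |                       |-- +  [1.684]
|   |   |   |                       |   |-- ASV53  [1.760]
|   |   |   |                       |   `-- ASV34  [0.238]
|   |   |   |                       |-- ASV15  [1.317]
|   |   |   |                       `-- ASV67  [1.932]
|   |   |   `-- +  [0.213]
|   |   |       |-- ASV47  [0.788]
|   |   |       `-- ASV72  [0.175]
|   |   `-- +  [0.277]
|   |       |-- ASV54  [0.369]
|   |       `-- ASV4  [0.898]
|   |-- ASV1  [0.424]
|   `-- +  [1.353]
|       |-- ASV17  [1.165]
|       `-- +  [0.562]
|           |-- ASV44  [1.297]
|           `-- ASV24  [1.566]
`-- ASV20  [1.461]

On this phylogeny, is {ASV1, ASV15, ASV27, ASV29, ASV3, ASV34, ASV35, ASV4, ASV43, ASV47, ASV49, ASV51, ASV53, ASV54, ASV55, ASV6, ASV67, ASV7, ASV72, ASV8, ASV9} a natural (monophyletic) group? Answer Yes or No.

The MRCA of the listed taxa subtends (((((ASV27,ASV3),ASV49),(ASV51,(ASV7,(ASV43,ASV6,(((ASV55,ASV8),ASV35),ASV9,(ASV29,((ASV53,ASV34),ASV15,ASV67)))))),(ASV47,ASV72)),(ASV54,ASV4)),ASV1,(ASV17,(ASV44,ASV24))).
That clade also contains ASV17, ASV24, ASV44, which are not in the proposed group, so the group is not monophyletic.

No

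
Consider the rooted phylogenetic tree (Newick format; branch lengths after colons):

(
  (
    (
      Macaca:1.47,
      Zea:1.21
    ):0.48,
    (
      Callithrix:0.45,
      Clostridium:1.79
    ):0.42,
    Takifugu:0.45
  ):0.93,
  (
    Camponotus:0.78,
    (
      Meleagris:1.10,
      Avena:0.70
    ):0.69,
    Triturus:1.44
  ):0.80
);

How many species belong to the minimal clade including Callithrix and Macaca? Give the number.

The MRCA of Callithrix and Macaca is the node subtending ((Macaca,Zea),(Callithrix,Clostridium),Takifugu).
That clade contains 5 terminal taxa: Callithrix, Clostridium, Macaca, Takifugu, Zea.

5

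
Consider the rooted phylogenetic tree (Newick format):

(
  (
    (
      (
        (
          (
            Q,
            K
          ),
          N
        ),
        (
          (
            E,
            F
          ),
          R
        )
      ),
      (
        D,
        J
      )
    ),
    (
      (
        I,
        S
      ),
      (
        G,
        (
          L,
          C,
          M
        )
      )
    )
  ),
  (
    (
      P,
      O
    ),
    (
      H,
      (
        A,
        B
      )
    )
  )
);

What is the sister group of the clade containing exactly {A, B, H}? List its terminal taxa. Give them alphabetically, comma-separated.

The clade containing exactly {A, B, H} attaches to the tree at the node subtending ((P,O),(H,(A,B))).
The other lineage descending from that same node — the sister group — is (P,O); its 2 tips in alphabetical order are the answer.

O, P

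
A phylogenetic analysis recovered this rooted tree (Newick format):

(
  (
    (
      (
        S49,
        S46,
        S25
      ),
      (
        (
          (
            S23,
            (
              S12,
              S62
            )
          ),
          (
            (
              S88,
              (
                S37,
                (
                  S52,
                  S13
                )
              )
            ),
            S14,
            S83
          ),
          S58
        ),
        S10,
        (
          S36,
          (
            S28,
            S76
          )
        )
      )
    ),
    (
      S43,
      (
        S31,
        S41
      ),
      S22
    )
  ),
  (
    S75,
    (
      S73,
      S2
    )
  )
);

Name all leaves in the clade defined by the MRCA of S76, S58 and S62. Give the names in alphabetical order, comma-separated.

S10, S12, S13, S14, S23, S28, S36, S37, S52, S58, S62, S76, S83, S88

Tracing S76: it sits inside (S28,S76).
Tracing S58: it sits inside ((S23,(S12,S62)),((S88,(S37,(S52,S13))),S14,S83),S58).
Tracing S62: it sits inside (S12,S62).
The smallest clade enclosing all 3 is (((S23,(S12,S62)),((S88,(S37,(S52,S13))),S14,S83),S58),S10,(S36,(S28,S76))); the answer is its 14 terminal taxa in alphabetical order.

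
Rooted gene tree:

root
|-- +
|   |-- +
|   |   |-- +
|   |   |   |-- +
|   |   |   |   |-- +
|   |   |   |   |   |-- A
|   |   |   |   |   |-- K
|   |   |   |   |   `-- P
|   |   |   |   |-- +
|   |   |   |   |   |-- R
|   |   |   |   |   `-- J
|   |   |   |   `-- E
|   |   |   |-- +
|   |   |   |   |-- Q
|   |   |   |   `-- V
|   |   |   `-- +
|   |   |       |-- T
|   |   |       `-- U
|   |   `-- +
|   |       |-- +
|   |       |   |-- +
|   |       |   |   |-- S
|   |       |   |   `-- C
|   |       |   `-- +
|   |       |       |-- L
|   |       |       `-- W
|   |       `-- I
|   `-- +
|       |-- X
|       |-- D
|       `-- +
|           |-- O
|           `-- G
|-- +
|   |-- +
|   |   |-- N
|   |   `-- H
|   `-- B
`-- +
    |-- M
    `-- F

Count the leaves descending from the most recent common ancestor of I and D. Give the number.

The MRCA of I and D is the node subtending (((((A,K,P),(R,J),E),(Q,V),(T,U)),(((S,C),(L,W)),I)),(X,D,(O,G))).
That clade contains 19 terminal taxa: A, C, D, E, G, I, J, K, L, O, P, Q, R, S, T, U, V, W, X.

19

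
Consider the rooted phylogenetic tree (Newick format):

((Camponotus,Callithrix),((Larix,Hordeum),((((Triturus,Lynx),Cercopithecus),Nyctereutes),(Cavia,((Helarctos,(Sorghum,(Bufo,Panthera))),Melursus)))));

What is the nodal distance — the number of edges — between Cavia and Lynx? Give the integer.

The MRCA of Cavia and Lynx is the node subtending ((((Triturus,Lynx),Cercopithecus),Nyctereutes),(Cavia,((Helarctos,(Sorghum,(Bufo,Panthera))),Melursus))).
From Cavia up to that node: 2 branches. From Lynx up to the same node: 4 branches. Total: 2 + 4 = 6.

6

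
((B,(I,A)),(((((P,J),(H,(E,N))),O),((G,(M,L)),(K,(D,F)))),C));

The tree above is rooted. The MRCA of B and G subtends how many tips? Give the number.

16

The MRCA of B and G is the root, so the clade is the entire tree.
That clade contains 16 terminal taxa: A, B, C, D, E, F, G, H, I, J, K, L, M, N, O, P.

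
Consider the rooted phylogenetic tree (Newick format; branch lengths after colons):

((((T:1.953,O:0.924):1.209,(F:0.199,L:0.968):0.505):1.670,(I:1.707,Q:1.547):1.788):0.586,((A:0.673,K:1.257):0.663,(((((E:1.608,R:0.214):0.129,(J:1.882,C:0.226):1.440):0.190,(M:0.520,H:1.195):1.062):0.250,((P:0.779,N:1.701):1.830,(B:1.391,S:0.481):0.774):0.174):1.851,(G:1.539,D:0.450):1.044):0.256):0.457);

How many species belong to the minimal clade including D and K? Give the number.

14

The MRCA of D and K is the node subtending ((A,K),(((((E,R),(J,C)),(M,H)),((P,N),(B,S))),(G,D))).
That clade contains 14 terminal taxa: A, B, C, D, E, G, H, J, K, M, N, P, R, S.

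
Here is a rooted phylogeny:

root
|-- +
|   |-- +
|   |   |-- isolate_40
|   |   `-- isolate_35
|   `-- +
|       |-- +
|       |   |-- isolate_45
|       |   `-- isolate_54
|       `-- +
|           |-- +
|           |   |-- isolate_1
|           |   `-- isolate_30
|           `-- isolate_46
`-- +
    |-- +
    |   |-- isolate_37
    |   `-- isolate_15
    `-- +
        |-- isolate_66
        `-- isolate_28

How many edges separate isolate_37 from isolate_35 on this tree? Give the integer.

6

The MRCA of isolate_37 and isolate_35 is the root of the tree.
From isolate_37 up to that node: 3 branches. From isolate_35 up to the same node: 3 branches. Total: 3 + 3 = 6.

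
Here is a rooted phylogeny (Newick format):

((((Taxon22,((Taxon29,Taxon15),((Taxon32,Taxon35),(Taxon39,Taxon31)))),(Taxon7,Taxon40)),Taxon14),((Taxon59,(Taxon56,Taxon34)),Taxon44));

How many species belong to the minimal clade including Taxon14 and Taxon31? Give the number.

The MRCA of Taxon14 and Taxon31 is the node subtending (((Taxon22,((Taxon29,Taxon15),((Taxon32,Taxon35),(Taxon39,Taxon31)))),(Taxon7,Taxon40)),Taxon14).
That clade contains 10 terminal taxa: Taxon14, Taxon15, Taxon22, Taxon29, Taxon31, Taxon32, Taxon35, Taxon39, Taxon40, Taxon7.

10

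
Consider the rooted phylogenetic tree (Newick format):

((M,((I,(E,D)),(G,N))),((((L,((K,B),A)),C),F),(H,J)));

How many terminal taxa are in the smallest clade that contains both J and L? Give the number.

8

The MRCA of J and L is the node subtending ((((L,((K,B),A)),C),F),(H,J)).
That clade contains 8 terminal taxa: A, B, C, F, H, J, K, L.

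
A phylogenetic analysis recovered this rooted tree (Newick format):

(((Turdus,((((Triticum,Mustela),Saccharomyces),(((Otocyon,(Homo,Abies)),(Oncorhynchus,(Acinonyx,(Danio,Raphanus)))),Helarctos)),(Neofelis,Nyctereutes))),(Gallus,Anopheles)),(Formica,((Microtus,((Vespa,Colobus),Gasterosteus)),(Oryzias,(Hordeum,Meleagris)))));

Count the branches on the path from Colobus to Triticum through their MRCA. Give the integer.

13

The MRCA of Colobus and Triticum is the root of the tree.
From Colobus up to that node: 6 branches. From Triticum up to the same node: 7 branches. Total: 6 + 7 = 13.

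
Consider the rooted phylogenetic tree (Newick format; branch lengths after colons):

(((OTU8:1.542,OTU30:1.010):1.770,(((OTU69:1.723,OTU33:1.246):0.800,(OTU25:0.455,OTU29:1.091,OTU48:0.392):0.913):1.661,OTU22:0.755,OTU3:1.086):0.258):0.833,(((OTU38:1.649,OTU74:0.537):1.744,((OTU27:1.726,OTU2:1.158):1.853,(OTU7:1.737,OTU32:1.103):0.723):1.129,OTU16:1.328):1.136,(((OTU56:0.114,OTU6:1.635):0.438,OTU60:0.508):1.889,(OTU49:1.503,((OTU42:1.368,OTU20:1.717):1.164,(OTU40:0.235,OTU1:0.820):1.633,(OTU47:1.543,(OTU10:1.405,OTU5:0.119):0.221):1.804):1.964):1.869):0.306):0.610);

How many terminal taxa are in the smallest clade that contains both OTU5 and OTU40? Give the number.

7

The MRCA of OTU5 and OTU40 is the node subtending ((OTU42,OTU20),(OTU40,OTU1),(OTU47,(OTU10,OTU5))).
That clade contains 7 terminal taxa: OTU1, OTU10, OTU20, OTU40, OTU42, OTU47, OTU5.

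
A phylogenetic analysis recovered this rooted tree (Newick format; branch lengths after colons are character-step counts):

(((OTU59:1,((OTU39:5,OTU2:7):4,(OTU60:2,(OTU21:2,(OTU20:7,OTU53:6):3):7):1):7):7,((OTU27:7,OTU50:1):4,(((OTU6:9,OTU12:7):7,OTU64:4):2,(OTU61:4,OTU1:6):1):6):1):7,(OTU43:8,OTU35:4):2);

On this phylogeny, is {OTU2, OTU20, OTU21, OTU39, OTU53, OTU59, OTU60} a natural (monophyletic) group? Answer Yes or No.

The most recent common ancestor of these taxa subtends (OTU59,((OTU39,OTU2),(OTU60,(OTU21,(OTU20,OTU53))))).
That clade has exactly 7 tips — every listed taxon and nothing else — so the group is monophyletic.

Yes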